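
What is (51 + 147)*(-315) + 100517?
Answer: 38147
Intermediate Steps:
(51 + 147)*(-315) + 100517 = 198*(-315) + 100517 = -62370 + 100517 = 38147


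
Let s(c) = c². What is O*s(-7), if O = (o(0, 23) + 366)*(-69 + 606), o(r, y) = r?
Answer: 9630558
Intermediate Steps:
O = 196542 (O = (0 + 366)*(-69 + 606) = 366*537 = 196542)
O*s(-7) = 196542*(-7)² = 196542*49 = 9630558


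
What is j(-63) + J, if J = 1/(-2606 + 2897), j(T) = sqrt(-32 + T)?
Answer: 1/291 + I*sqrt(95) ≈ 0.0034364 + 9.7468*I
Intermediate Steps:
J = 1/291 ≈ 0.0034364
j(-63) + J = sqrt(-32 - 63) + 1/291 = sqrt(-95) + 1/291 = I*sqrt(95) + 1/291 = 1/291 + I*sqrt(95)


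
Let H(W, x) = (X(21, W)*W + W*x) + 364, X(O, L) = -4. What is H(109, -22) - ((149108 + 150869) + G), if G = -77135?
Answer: -225312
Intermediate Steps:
H(W, x) = 364 - 4*W + W*x (H(W, x) = (-4*W + W*x) + 364 = 364 - 4*W + W*x)
H(109, -22) - ((149108 + 150869) + G) = (364 - 4*109 + 109*(-22)) - ((149108 + 150869) - 77135) = (364 - 436 - 2398) - (299977 - 77135) = -2470 - 1*222842 = -2470 - 222842 = -225312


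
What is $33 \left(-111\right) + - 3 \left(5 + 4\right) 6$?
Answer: $-3825$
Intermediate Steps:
$33 \left(-111\right) + - 3 \left(5 + 4\right) 6 = -3663 + \left(-3\right) 9 \cdot 6 = -3663 - 162 = -3825$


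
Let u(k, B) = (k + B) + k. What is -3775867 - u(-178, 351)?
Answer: -3775862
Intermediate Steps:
u(k, B) = B + 2*k (u(k, B) = (B + k) + k = B + 2*k)
-3775867 - u(-178, 351) = -3775867 - (351 + 2*(-178)) = -3775867 - (351 - 356) = -3775867 - 1*(-5) = -3775867 + 5 = -3775862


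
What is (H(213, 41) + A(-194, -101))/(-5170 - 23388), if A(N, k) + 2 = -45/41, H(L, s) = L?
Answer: -4303/585439 ≈ -0.0073500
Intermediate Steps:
A(N, k) = -127/41 (A(N, k) = -2 - 45/41 = -127/41)
(H(213, 41) + A(-194, -101))/(-5170 - 23388) = (213 - 127/41)/(-5170 - 23388) = (8606/41)/(-28558) = (8606/41)*(-1/28558) = -4303/585439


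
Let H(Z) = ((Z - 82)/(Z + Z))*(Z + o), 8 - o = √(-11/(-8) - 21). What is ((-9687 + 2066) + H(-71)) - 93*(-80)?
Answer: -35341/142 - 153*I*√314/568 ≈ -248.88 - 4.7732*I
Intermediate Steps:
o = 8 - I*√314/4 (o = 8 - √(-11/(-8) - 21) = 8 - √(-11*(-⅛) - 21) = 8 - √(11/8 - 21) = 8 - √(-157/8) = 8 - I*√314/4 ≈ 8.0 - 4.43*I)
H(Z) = (-82 + Z)*(8 + Z - I*√314/4)/(2*Z) (H(Z) = ((Z - 82)/(Z + Z))*(Z + (8 - I*√314/4)) = ((-82 + Z)/((2*Z)))*(8 + Z - I*√314/4) = ((-82 + Z)*(1/(2*Z)))*(8 + Z - I*√314/4) = ((-82 + Z)/(2*Z))*(8 + Z - I*√314/4) = (-82 + Z)*(8 + Z - I*√314/4)/(2*Z))
((-9687 + 2066) + H(-71)) - 93*(-80) = ((-9687 + 2066) + (⅛)*(-2624 - 71*(-296 + 4*(-71) - I*√314) + 82*I*√314)/(-71)) - 93*(-80) = (-7621 + (⅛)*(-1/71)*(-2624 - 71*(-296 - 284 - I*√314) + 82*I*√314)) + 7440 = (-7621 + (⅛)*(-1/71)*(-2624 - 71*(-580 - I*√314) + 82*I*√314)) + 7440 = (-7621 + (⅛)*(-1/71)*(-2624 + (41180 + 71*I*√314) + 82*I*√314)) + 7440 = (-7621 + (⅛)*(-1/71)*(38556 + 153*I*√314)) + 7440 = (-7621 + (-9639/142 - 153*I*√314/568)) + 7440 = (-1091821/142 - 153*I*√314/568) + 7440 = -35341/142 - 153*I*√314/568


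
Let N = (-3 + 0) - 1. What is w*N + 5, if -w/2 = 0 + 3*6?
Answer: 149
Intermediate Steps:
w = -36 (w = -2*(0 + 3*6) = -2*(0 + 18) = -2*18 = -36)
N = -4 (N = -3 - 1 = -4)
w*N + 5 = -36*(-4) + 5 = 144 + 5 = 149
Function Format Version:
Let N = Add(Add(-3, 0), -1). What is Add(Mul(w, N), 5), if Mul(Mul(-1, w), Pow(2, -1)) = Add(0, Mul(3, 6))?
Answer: 149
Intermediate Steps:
w = -36 (w = Mul(-2, Add(0, Mul(3, 6))) = Mul(-2, Add(0, 18)) = Mul(-2, 18) = -36)
N = -4 (N = Add(-3, -1) = -4)
Add(Mul(w, N), 5) = Add(Mul(-36, -4), 5) = Add(144, 5) = 149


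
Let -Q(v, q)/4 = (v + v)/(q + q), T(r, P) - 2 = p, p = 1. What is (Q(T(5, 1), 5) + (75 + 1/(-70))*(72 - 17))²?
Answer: 83247829729/4900 ≈ 1.6989e+7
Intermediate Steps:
T(r, P) = 3 (T(r, P) = 2 + 1 = 3)
Q(v, q) = -4*v/q (Q(v, q) = -4*(v + v)/(q + q) = -4*2*v/(2*q) = -4*2*v*1/(2*q) = -4*v/q)
(Q(T(5, 1), 5) + (75 + 1/(-70))*(72 - 17))² = (-4*3/5 + (75 + 1/(-70))*(72 - 17))² = (-4*3*⅕ + (75 - 1/70)*55)² = (-12/5 + (5249/70)*55)² = (-12/5 + 57739/14)² = (288527/70)² = 83247829729/4900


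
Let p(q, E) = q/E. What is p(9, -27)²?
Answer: ⅑ ≈ 0.11111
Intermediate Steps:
p(9, -27)² = (9/(-27))² = (9*(-1/27))² = (-⅓)² = ⅑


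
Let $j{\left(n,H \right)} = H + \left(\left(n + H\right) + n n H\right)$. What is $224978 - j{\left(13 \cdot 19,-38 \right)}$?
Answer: $2543149$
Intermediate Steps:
$j{\left(n,H \right)} = n + 2 H + H n^{2}$ ($j{\left(n,H \right)} = H + \left(\left(H + n\right) + n^{2} H\right) = H + \left(\left(H + n\right) + H n^{2}\right) = H + \left(H + n + H n^{2}\right) = n + 2 H + H n^{2}$)
$224978 - j{\left(13 \cdot 19,-38 \right)} = 224978 - \left(13 \cdot 19 + 2 \left(-38\right) - 38 \left(13 \cdot 19\right)^{2}\right) = 224978 - \left(247 - 76 - 38 \cdot 247^{2}\right) = 224978 - \left(247 - 76 - 2318342\right) = 224978 - -2318171 = 224978 + 2318171 = 2543149$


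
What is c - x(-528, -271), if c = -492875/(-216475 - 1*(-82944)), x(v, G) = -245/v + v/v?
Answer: 157018537/70504368 ≈ 2.2271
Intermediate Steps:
x(v, G) = 1 - 245/v (x(v, G) = -245/v + 1 = 1 - 245/v)
c = 492875/133531 (c = -492875/(-216475 + 82944) = -492875/(-133531) = -492875*(-1/133531) = 492875/133531 ≈ 3.6911)
c - x(-528, -271) = 492875/133531 - (-245 - 528)/(-528) = 492875/133531 - (-1)*(-773)/528 = 492875/133531 - 1*773/528 = 492875/133531 - 773/528 = 157018537/70504368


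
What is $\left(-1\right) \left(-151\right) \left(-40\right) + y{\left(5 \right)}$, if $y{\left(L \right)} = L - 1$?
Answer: $-6036$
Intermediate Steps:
$y{\left(L \right)} = -1 + L$
$\left(-1\right) \left(-151\right) \left(-40\right) + y{\left(5 \right)} = \left(-1\right) \left(-151\right) \left(-40\right) + \left(-1 + 5\right) = 151 \left(-40\right) + 4 = -6040 + 4 = -6036$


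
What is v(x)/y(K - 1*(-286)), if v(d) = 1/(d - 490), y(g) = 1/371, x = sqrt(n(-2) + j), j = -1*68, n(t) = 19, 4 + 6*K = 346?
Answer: -3710/4901 - 53*I/4901 ≈ -0.75699 - 0.010814*I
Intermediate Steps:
K = 57 (K = -2/3 + (1/6)*346 = -2/3 + 173/3 = 57)
j = -68
x = 7*I (x = sqrt(19 - 68) = sqrt(-49) = 7*I ≈ 7.0*I)
y(g) = 1/371
v(d) = 1/(-490 + d)
v(x)/y(K - 1*(-286)) = 1/((-490 + 7*I)*(1/371)) = ((-490 - 7*I)/240149)*371 = 53*(-490 - 7*I)/34307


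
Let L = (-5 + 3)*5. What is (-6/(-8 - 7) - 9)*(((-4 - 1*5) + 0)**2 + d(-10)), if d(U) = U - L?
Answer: -3483/5 ≈ -696.60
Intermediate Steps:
L = -10 (L = -2*5 = -10)
d(U) = 10 + U (d(U) = U - 1*(-10) = U + 10 = 10 + U)
(-6/(-8 - 7) - 9)*(((-4 - 1*5) + 0)**2 + d(-10)) = (-6/(-8 - 7) - 9)*(((-4 - 1*5) + 0)**2 + (10 - 10)) = (-6/(-15) - 9)*(((-4 - 5) + 0)**2 + 0) = (-1/15*(-6) - 9)*((-9 + 0)**2 + 0) = (2/5 - 9)*((-9)**2 + 0) = -43*(81 + 0)/5 = -43/5*81 = -3483/5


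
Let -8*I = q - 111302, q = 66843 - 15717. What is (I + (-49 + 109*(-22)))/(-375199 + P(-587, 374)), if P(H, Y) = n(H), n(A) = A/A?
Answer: -5075/375198 ≈ -0.013526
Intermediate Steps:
q = 51126
n(A) = 1
I = 7522 (I = -(51126 - 111302)/8 = -⅛*(-60176) = 7522)
P(H, Y) = 1
(I + (-49 + 109*(-22)))/(-375199 + P(-587, 374)) = (7522 + (-49 + 109*(-22)))/(-375199 + 1) = (7522 + (-49 - 2398))/(-375198) = (7522 - 2447)*(-1/375198) = 5075*(-1/375198) = -5075/375198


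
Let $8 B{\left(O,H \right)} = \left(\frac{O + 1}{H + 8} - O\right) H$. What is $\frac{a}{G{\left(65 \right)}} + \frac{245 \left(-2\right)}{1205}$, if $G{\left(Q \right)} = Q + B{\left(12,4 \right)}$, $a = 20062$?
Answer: $\frac{115898566}{344389} \approx 336.53$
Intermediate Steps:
$B{\left(O,H \right)} = \frac{H \left(- O + \frac{1 + O}{8 + H}\right)}{8}$ ($B{\left(O,H \right)} = \frac{\left(\frac{O + 1}{H + 8} - O\right) H}{8} = \frac{\left(\frac{1 + O}{8 + H} - O\right) H}{8} = \frac{\left(- O + \frac{1 + O}{8 + H}\right) H}{8} = \frac{H \left(- O + \frac{1 + O}{8 + H}\right)}{8}$)
$G{\left(Q \right)} = - \frac{131}{24} + Q$ ($G{\left(Q \right)} = Q + \frac{1}{8} \cdot 4 \frac{1}{8 + 4} \left(1 - 84 - 4 \cdot 12\right) = Q + \frac{1}{8} \cdot 4 \cdot \frac{1}{12} \left(1 - 84 - 48\right) = Q + \frac{1}{8} \cdot 4 \cdot \frac{1}{12} \left(-131\right) = Q - \frac{131}{24} = - \frac{131}{24} + Q$)
$\frac{a}{G{\left(65 \right)}} + \frac{245 \left(-2\right)}{1205} = \frac{20062}{- \frac{131}{24} + 65} + \frac{245 \left(-2\right)}{1205} = \frac{20062}{\frac{1429}{24}} - \frac{98}{241} = 20062 \cdot \frac{24}{1429} - \frac{98}{241} = \frac{481488}{1429} - \frac{98}{241} = \frac{115898566}{344389}$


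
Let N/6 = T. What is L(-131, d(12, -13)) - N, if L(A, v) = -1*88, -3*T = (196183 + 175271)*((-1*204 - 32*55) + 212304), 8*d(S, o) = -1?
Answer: 156263268632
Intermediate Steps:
d(S, o) = -⅛ (d(S, o) = (⅛)*(-1) = -⅛)
T = -26043878120 (T = -(196183 + 175271)*((-1*204 - 32*55) + 212304)/3 = -123818*((-204 - 1760) + 212304) = -123818*(-1964 + 212304) = -123818*210340 = -⅓*78131634360 = -26043878120)
L(A, v) = -88
N = -156263268720 (N = 6*(-26043878120) = -156263268720)
L(-131, d(12, -13)) - N = -88 - 1*(-156263268720) = -88 + 156263268720 = 156263268632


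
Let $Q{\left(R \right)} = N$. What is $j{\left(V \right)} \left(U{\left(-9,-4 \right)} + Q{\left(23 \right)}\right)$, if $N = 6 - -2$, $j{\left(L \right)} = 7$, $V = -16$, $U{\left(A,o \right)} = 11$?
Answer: $133$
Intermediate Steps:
$N = 8$ ($N = 6 + 2 = 8$)
$Q{\left(R \right)} = 8$
$j{\left(V \right)} \left(U{\left(-9,-4 \right)} + Q{\left(23 \right)}\right) = 7 \left(11 + 8\right) = 7 \cdot 19 = 133$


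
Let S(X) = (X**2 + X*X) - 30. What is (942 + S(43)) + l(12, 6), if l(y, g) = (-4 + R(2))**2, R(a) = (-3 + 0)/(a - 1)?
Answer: 4659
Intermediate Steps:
R(a) = -3/(-1 + a)
S(X) = -30 + 2*X**2 (S(X) = (X**2 + X**2) - 30 = 2*X**2 - 30 = -30 + 2*X**2)
l(y, g) = 49 (l(y, g) = (-4 - 3/(-1 + 2))**2 = (-4 - 3/1)**2 = (-4 - 3*1)**2 = (-4 - 3)**2 = (-7)**2 = 49)
(942 + S(43)) + l(12, 6) = (942 + (-30 + 2*43**2)) + 49 = (942 + (-30 + 2*1849)) + 49 = (942 + (-30 + 3698)) + 49 = (942 + 3668) + 49 = 4610 + 49 = 4659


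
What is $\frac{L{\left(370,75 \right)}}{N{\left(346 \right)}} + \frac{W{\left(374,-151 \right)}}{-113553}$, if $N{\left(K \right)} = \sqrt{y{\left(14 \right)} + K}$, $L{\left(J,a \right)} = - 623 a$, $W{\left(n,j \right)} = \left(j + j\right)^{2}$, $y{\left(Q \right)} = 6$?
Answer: $- \frac{91204}{113553} - \frac{46725 \sqrt{22}}{88} \approx -2491.3$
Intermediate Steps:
$W{\left(n,j \right)} = 4 j^{2}$ ($W{\left(n,j \right)} = \left(2 j\right)^{2} = 4 j^{2}$)
$N{\left(K \right)} = \sqrt{6 + K}$
$\frac{L{\left(370,75 \right)}}{N{\left(346 \right)}} + \frac{W{\left(374,-151 \right)}}{-113553} = \frac{\left(-623\right) 75}{\sqrt{6 + 346}} + \frac{4 \left(-151\right)^{2}}{-113553} = - \frac{46725}{\sqrt{352}} + 4 \cdot 22801 \left(- \frac{1}{113553}\right) = - \frac{46725}{4 \sqrt{22}} + 91204 \left(- \frac{1}{113553}\right) = - 46725 \frac{\sqrt{22}}{88} - \frac{91204}{113553} = - \frac{46725 \sqrt{22}}{88} - \frac{91204}{113553} = - \frac{91204}{113553} - \frac{46725 \sqrt{22}}{88}$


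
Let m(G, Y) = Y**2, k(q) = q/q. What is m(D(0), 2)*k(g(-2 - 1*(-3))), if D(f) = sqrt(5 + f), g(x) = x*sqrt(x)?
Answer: 4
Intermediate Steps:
g(x) = x**(3/2)
k(q) = 1
m(D(0), 2)*k(g(-2 - 1*(-3))) = 2**2*1 = 4*1 = 4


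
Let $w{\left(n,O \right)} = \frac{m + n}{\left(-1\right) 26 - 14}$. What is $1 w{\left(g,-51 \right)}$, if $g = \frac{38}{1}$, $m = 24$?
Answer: $- \frac{31}{20} \approx -1.55$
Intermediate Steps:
$g = 38$ ($g = 38 \cdot 1 = 38$)
$w{\left(n,O \right)} = - \frac{3}{5} - \frac{n}{40}$ ($w{\left(n,O \right)} = \frac{24 + n}{\left(-1\right) 26 - 14} = \frac{24 + n}{-26 - 14} = \frac{24 + n}{-40} = \left(24 + n\right) \left(- \frac{1}{40}\right) = - \frac{3}{5} - \frac{n}{40}$)
$1 w{\left(g,-51 \right)} = 1 \left(- \frac{3}{5} - \frac{19}{20}\right) = 1 \left(- \frac{31}{20}\right) = - \frac{31}{20}$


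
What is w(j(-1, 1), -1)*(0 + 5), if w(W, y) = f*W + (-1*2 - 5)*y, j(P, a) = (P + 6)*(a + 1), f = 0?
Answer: 35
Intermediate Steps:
j(P, a) = (1 + a)*(6 + P) (j(P, a) = (6 + P)*(1 + a) = (1 + a)*(6 + P))
w(W, y) = -7*y (w(W, y) = 0*W + (-1*2 - 5)*y = 0 + (-2 - 5)*y = 0 - 7*y = -7*y)
w(j(-1, 1), -1)*(0 + 5) = (-7*(-1))*(0 + 5) = 7*5 = 35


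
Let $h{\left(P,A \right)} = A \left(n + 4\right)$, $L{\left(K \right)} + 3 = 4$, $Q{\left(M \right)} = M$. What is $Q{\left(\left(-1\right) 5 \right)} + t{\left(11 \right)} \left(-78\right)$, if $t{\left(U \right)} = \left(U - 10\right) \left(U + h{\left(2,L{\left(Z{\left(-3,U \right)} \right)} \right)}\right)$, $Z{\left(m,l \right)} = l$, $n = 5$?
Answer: $-1565$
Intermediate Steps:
$L{\left(K \right)} = 1$ ($L{\left(K \right)} = -3 + 4 = 1$)
$h{\left(P,A \right)} = 9 A$ ($h{\left(P,A \right)} = A \left(5 + 4\right) = A 9 = 9 A$)
$t{\left(U \right)} = \left(-10 + U\right) \left(9 + U\right)$ ($t{\left(U \right)} = \left(U - 10\right) \left(U + 9 \cdot 1\right) = \left(-10 + U\right) \left(U + 9\right) = \left(-10 + U\right) \left(9 + U\right)$)
$Q{\left(\left(-1\right) 5 \right)} + t{\left(11 \right)} \left(-78\right) = \left(-1\right) 5 + \left(-90 + 11^{2} - 11\right) \left(-78\right) = -5 + \left(-90 + 121 - 11\right) \left(-78\right) = -5 + 20 \left(-78\right) = -5 - 1560 = -1565$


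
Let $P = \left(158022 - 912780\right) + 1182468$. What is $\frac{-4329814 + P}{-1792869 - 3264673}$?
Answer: $\frac{1951052}{2528771} \approx 0.77154$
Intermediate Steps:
$P = 427710$ ($P = -754758 + 1182468 = 427710$)
$\frac{-4329814 + P}{-1792869 - 3264673} = \frac{-4329814 + 427710}{-1792869 - 3264673} = - \frac{3902104}{-5057542} = \left(-3902104\right) \left(- \frac{1}{5057542}\right) = \frac{1951052}{2528771}$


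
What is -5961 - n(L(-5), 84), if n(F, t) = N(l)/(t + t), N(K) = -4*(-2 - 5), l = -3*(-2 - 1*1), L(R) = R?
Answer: -35767/6 ≈ -5961.2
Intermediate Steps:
l = 9 (l = -3*(-2 - 1) = -3*(-3) = 9)
N(K) = 28 (N(K) = -4*(-7) = 28)
n(F, t) = 14/t (n(F, t) = 28/(t + t) = 28/((2*t)) = 28*(1/(2*t)) = 14/t)
-5961 - n(L(-5), 84) = -5961 - 14/84 = -5961 - 1*⅙ = -5961 - ⅙ = -35767/6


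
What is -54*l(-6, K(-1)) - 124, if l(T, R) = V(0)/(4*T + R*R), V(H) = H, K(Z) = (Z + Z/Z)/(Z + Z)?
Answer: -124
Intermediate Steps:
K(Z) = (1 + Z)/(2*Z) (K(Z) = (Z + 1)/((2*Z)) = (1 + Z)*(1/(2*Z)) = (1 + Z)/(2*Z))
l(T, R) = 0 (l(T, R) = 0/(4*T + R*R) = 0/(4*T + R²) = 0/(R² + 4*T) = 0)
-54*l(-6, K(-1)) - 124 = -54*0 - 124 = 0 - 124 = -124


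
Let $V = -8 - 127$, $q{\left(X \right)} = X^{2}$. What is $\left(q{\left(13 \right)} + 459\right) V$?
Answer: $-84780$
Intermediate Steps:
$V = -135$ ($V = -8 - 127 = -135$)
$\left(q{\left(13 \right)} + 459\right) V = \left(13^{2} + 459\right) \left(-135\right) = \left(169 + 459\right) \left(-135\right) = 628 \left(-135\right) = -84780$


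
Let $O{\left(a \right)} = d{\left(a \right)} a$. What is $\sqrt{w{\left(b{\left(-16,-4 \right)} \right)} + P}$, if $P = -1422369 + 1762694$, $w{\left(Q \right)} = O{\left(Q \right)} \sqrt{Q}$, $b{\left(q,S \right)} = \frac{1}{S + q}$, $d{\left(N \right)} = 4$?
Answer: $\frac{\sqrt{34032500 - 2 i \sqrt{5}}}{10} \approx 583.37 - 3.833 \cdot 10^{-5} i$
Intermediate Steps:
$O{\left(a \right)} = 4 a$
$w{\left(Q \right)} = 4 Q^{\frac{3}{2}}$ ($w{\left(Q \right)} = 4 Q \sqrt{Q} = 4 Q^{\frac{3}{2}}$)
$P = 340325$
$\sqrt{w{\left(b{\left(-16,-4 \right)} \right)} + P} = \sqrt{4 \left(\frac{1}{-4 - 16}\right)^{\frac{3}{2}} + 340325} = \sqrt{4 \left(\frac{1}{-20}\right)^{\frac{3}{2}} + 340325} = \sqrt{4 \left(- \frac{1}{20}\right)^{\frac{3}{2}} + 340325} = \sqrt{4 \left(- \frac{i \sqrt{5}}{200}\right) + 340325} = \sqrt{- \frac{i \sqrt{5}}{50} + 340325} = \sqrt{340325 - \frac{i \sqrt{5}}{50}}$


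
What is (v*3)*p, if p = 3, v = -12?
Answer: -108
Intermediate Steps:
(v*3)*p = -12*3*3 = -36*3 = -108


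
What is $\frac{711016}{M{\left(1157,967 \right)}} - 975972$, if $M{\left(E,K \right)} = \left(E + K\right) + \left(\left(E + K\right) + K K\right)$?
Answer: $- \frac{916765899548}{939337} \approx -9.7597 \cdot 10^{5}$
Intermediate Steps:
$M{\left(E,K \right)} = K^{2} + 2 E + 2 K$ ($M{\left(E,K \right)} = \left(E + K\right) + \left(\left(E + K\right) + K^{2}\right) = \left(E + K\right) + \left(E + K + K^{2}\right) = K^{2} + 2 E + 2 K$)
$\frac{711016}{M{\left(1157,967 \right)}} - 975972 = \frac{711016}{967^{2} + 2 \cdot 1157 + 2 \cdot 967} - 975972 = \frac{711016}{935089 + 2314 + 1934} - 975972 = \frac{711016}{939337} - 975972 = - \frac{916765899548}{939337}$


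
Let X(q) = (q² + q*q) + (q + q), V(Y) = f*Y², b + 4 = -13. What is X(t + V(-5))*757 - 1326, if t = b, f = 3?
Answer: 5179582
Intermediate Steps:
b = -17 (b = -4 - 13 = -17)
t = -17
V(Y) = 3*Y²
X(q) = 2*q + 2*q² (X(q) = (q² + q²) + 2*q = 2*q² + 2*q = 2*q + 2*q²)
X(t + V(-5))*757 - 1326 = (2*(-17 + 3*(-5)²)*(1 + (-17 + 3*(-5)²)))*757 - 1326 = (2*(-17 + 3*25)*(1 + (-17 + 3*25)))*757 - 1326 = (2*(-17 + 75)*(1 + (-17 + 75)))*757 - 1326 = (2*58*(1 + 58))*757 - 1326 = (2*58*59)*757 - 1326 = 6844*757 - 1326 = 5180908 - 1326 = 5179582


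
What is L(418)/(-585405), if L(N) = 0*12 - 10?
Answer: 2/117081 ≈ 1.7082e-5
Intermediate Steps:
L(N) = -10 (L(N) = 0 - 10 = -10)
L(418)/(-585405) = -10/(-585405) = -10*(-1/585405) = 2/117081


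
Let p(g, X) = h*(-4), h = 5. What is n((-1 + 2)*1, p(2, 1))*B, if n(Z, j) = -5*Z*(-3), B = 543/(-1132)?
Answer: -8145/1132 ≈ -7.1952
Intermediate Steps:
B = -543/1132 (B = 543*(-1/1132) = -543/1132 ≈ -0.47968)
p(g, X) = -20 (p(g, X) = 5*(-4) = -20)
n(Z, j) = 15*Z
n((-1 + 2)*1, p(2, 1))*B = (15*((-1 + 2)*1))*(-543/1132) = (15*(1*1))*(-543/1132) = (15*1)*(-543/1132) = 15*(-543/1132) = -8145/1132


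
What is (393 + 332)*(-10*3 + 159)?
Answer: 93525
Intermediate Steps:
(393 + 332)*(-10*3 + 159) = 725*(-30 + 159) = 725*129 = 93525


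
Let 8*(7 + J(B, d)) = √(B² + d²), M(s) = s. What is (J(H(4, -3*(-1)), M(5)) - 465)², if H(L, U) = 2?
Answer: (3776 - √29)²/64 ≈ 2.2215e+5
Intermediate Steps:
J(B, d) = -7 + √(B² + d²)/8
(J(H(4, -3*(-1)), M(5)) - 465)² = ((-7 + √(2² + 5²)/8) - 465)² = ((-7 + √(4 + 25)/8) - 465)² = ((-7 + √29/8) - 465)² = (-472 + √29/8)²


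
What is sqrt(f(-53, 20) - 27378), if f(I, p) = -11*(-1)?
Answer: I*sqrt(27367) ≈ 165.43*I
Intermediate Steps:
f(I, p) = 11
sqrt(f(-53, 20) - 27378) = sqrt(11 - 27378) = sqrt(-27367) = I*sqrt(27367)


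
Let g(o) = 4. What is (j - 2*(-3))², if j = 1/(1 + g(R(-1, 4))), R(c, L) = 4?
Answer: 961/25 ≈ 38.440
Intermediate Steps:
j = ⅕ (j = 1/(1 + 4) = 1/5 = ⅕ ≈ 0.20000)
(j - 2*(-3))² = (⅕ - 2*(-3))² = (⅕ + 6)² = (31/5)² = 961/25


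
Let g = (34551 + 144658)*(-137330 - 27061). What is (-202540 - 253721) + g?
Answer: -29460802980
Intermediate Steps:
g = -29460346719 (g = 179209*(-164391) = -29460346719)
(-202540 - 253721) + g = (-202540 - 253721) - 29460346719 = -456261 - 29460346719 = -29460802980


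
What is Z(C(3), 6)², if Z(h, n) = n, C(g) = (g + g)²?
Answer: 36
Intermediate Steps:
C(g) = 4*g² (C(g) = (2*g)² = 4*g²)
Z(C(3), 6)² = 6² = 36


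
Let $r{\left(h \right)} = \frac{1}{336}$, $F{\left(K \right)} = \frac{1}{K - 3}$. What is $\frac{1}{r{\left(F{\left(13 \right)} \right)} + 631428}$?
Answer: $\frac{336}{212159809} \approx 1.5837 \cdot 10^{-6}$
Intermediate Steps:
$F{\left(K \right)} = \frac{1}{-3 + K}$
$r{\left(h \right)} = \frac{1}{336}$
$\frac{1}{r{\left(F{\left(13 \right)} \right)} + 631428} = \frac{1}{\frac{1}{336} + 631428} = \frac{1}{\frac{212159809}{336}} = \frac{336}{212159809}$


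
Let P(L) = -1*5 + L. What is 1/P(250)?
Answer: 1/245 ≈ 0.0040816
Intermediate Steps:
P(L) = -5 + L
1/P(250) = 1/(-5 + 250) = 1/245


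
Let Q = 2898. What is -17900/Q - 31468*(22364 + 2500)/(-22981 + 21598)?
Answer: 377904904066/667989 ≈ 5.6574e+5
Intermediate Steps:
-17900/Q - 31468*(22364 + 2500)/(-22981 + 21598) = -17900/2898 - 31468*(22364 + 2500)/(-22981 + 21598) = -17900*1/2898 - 31468/((-1383/24864)) = -8950/1449 - 31468/((-1383*1/24864)) = -8950/1449 - 31468/(-461/8288) = -8950/1449 - 31468*(-8288/461) = -8950/1449 + 260806784/461 = 377904904066/667989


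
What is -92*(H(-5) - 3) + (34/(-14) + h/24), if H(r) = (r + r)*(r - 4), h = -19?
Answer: -1345213/168 ≈ -8007.2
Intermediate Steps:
H(r) = 2*r*(-4 + r) (H(r) = (2*r)*(-4 + r) = 2*r*(-4 + r))
-92*(H(-5) - 3) + (34/(-14) + h/24) = -92*(2*(-5)*(-4 - 5) - 3) + (34/(-14) - 19/24) = -92*(2*(-5)*(-9) - 3) + (34*(-1/14) - 19*1/24) = -92*(90 - 3) + (-17/7 - 19/24) = -92*87 - 541/168 = -8004 - 541/168 = -1345213/168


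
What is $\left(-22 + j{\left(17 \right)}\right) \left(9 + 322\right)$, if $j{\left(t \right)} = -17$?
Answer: $-12909$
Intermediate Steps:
$\left(-22 + j{\left(17 \right)}\right) \left(9 + 322\right) = \left(-22 - 17\right) \left(9 + 322\right) = \left(-39\right) 331 = -12909$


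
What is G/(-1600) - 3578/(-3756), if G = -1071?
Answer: 2436869/1502400 ≈ 1.6220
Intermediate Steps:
G/(-1600) - 3578/(-3756) = -1071/(-1600) - 3578/(-3756) = -1071*(-1/1600) - 3578*(-1/3756) = 1071/1600 + 1789/1878 = 2436869/1502400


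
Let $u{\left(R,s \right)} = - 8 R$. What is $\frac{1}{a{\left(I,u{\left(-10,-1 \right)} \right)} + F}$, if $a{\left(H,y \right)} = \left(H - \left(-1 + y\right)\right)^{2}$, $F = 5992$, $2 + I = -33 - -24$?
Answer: $\frac{1}{14092} \approx 7.0962 \cdot 10^{-5}$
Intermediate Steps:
$I = -11$ ($I = -2 - 9 = -11$)
$a{\left(H,y \right)} = \left(1 + H - y\right)^{2}$
$\frac{1}{a{\left(I,u{\left(-10,-1 \right)} \right)} + F} = \frac{1}{\left(1 - 11 - \left(-8\right) \left(-10\right)\right)^{2} + 5992} = \frac{1}{\left(1 - 11 - 80\right)^{2} + 5992} = \frac{1}{\left(-90\right)^{2} + 5992} = \frac{1}{8100 + 5992} = \frac{1}{14092}$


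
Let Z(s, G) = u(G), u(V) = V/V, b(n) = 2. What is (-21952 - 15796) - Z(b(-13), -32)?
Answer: -37749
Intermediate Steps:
u(V) = 1
Z(s, G) = 1
(-21952 - 15796) - Z(b(-13), -32) = (-21952 - 15796) - 1*1 = -37748 - 1 = -37749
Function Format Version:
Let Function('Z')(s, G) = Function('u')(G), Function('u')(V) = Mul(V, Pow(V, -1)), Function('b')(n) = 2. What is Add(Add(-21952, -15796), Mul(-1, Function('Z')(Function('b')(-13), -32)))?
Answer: -37749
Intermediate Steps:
Function('u')(V) = 1
Function('Z')(s, G) = 1
Add(Add(-21952, -15796), Mul(-1, Function('Z')(Function('b')(-13), -32))) = Add(Add(-21952, -15796), Mul(-1, 1)) = Add(-37748, -1) = -37749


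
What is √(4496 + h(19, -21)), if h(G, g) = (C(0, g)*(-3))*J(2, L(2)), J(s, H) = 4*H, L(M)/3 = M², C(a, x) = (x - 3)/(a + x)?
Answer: 4*√13265/7 ≈ 65.814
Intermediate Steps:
C(a, x) = (-3 + x)/(a + x)
L(M) = 3*M²
h(G, g) = -144*(-3 + g)/g (h(G, g) = (((-3 + g)/(0 + g))*(-3))*(4*(3*2²)) = (((-3 + g)/g)*(-3))*(4*(3*4)) = (-3*(-3 + g)/g)*(4*12) = -3*(-3 + g)/g*48 = -144*(-3 + g)/g)
√(4496 + h(19, -21)) = √(4496 + (-144 + 432/(-21))) = √(4496 + (-144 + 432*(-1/21))) = √(4496 + (-144 - 144/7)) = √(4496 - 1152/7) = √(30320/7) = 4*√13265/7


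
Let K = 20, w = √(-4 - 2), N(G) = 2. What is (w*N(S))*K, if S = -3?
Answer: 40*I*√6 ≈ 97.98*I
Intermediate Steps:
w = I*√6 (w = √(-6) = I*√6 ≈ 2.4495*I)
(w*N(S))*K = ((I*√6)*2)*20 = (2*I*√6)*20 = 40*I*√6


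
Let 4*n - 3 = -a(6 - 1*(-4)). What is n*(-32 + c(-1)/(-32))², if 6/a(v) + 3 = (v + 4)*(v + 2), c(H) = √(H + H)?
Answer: 85458781/112640 + 163*I*√2/110 ≈ 758.69 + 2.0956*I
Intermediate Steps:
c(H) = √2*√H (c(H) = √(2*H) = √2*√H)
a(v) = 6/(-3 + (2 + v)*(4 + v)) (a(v) = 6/(-3 + (v + 4)*(v + 2)) = 6/(-3 + (4 + v)*(2 + v)) = 6/(-3 + (2 + v)*(4 + v)))
n = 163/220 (n = ¾ + (-6/(5 + (6 - 1*(-4))² + 6*(6 - 1*(-4))))/4 = ¾ + (-6/(5 + (6 + 4)² + 6*(6 + 4)))/4 = ¾ + (-6/(5 + 10² + 6*10))/4 = ¾ + (-6/(5 + 100 + 60))/4 = ¾ + (-6/165)/4 = ¾ + (-1*2/55)/4 = ¾ + (¼)*(-2/55) = ¾ - 1/110 = 163/220 ≈ 0.74091)
n*(-32 + c(-1)/(-32))² = 163*(-32 + (√2*√(-1))/(-32))²/220 = 163*(-32 + (√2*I)*(-1/32))²/220 = 163*(-32 + (I*√2)*(-1/32))²/220 = 163*(-32 - I*√2/32)²/220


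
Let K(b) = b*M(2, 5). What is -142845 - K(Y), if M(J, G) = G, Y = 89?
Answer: -143290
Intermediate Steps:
K(b) = 5*b (K(b) = b*5 = 5*b)
-142845 - K(Y) = -142845 - 5*89 = -142845 - 1*445 = -142845 - 445 = -143290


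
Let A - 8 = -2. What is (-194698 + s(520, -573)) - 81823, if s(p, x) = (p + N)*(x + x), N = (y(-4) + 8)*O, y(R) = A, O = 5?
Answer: -952661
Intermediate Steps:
A = 6 (A = 8 - 2 = 6)
y(R) = 6
N = 70 (N = (6 + 8)*5 = 14*5 = 70)
s(p, x) = 2*x*(70 + p) (s(p, x) = (p + 70)*(x + x) = (70 + p)*(2*x) = 2*x*(70 + p))
(-194698 + s(520, -573)) - 81823 = (-194698 + 2*(-573)*(70 + 520)) - 81823 = (-194698 + 2*(-573)*590) - 81823 = (-194698 - 676140) - 81823 = -870838 - 81823 = -952661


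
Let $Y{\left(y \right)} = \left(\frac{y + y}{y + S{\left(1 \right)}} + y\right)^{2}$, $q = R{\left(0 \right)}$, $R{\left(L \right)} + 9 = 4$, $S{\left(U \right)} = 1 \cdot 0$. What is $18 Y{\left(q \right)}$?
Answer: $162$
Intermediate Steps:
$S{\left(U \right)} = 0$
$R{\left(L \right)} = -5$ ($R{\left(L \right)} = -9 + 4 = -5$)
$q = -5$
$Y{\left(y \right)} = \left(2 + y\right)^{2}$ ($Y{\left(y \right)} = \left(\frac{y + y}{y + 0} + y\right)^{2} = \left(\frac{2 y}{y} + y\right)^{2} = \left(2 + y\right)^{2}$)
$18 Y{\left(q \right)} = 18 \left(2 - 5\right)^{2} = 18 \left(-3\right)^{2} = 18 \cdot 9 = 162$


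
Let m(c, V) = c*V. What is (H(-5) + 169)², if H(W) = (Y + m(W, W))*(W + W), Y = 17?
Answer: 63001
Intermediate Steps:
m(c, V) = V*c
H(W) = 2*W*(17 + W²) (H(W) = (17 + W*W)*(W + W) = (17 + W²)*(2*W) = 2*W*(17 + W²))
(H(-5) + 169)² = (2*(-5)*(17 + (-5)²) + 169)² = (2*(-5)*(17 + 25) + 169)² = (2*(-5)*42 + 169)² = (-420 + 169)² = (-251)² = 63001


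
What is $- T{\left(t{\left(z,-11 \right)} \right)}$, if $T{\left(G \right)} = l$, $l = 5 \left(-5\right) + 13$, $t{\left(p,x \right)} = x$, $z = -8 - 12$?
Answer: $12$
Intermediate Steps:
$z = -20$
$l = -12$ ($l = -25 + 13 = -12$)
$T{\left(G \right)} = -12$
$- T{\left(t{\left(z,-11 \right)} \right)} = \left(-1\right) \left(-12\right) = 12$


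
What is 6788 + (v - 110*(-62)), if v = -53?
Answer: 13555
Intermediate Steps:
6788 + (v - 110*(-62)) = 6788 + (-53 - 110*(-62)) = 6788 + (-53 + 6820) = 6788 + 6767 = 13555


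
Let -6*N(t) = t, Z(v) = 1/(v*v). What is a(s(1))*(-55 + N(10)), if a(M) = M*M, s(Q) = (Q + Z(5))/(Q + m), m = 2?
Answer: -22984/3375 ≈ -6.8101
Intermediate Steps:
Z(v) = v⁻² (Z(v) = 1/(v²) = v⁻²)
N(t) = -t/6
s(Q) = (1/25 + Q)/(2 + Q) (s(Q) = (Q + 5⁻²)/(Q + 2) = (Q + 1/25)/(2 + Q) = (1/25 + Q)/(2 + Q))
a(M) = M²
a(s(1))*(-55 + N(10)) = ((1/25 + 1)/(2 + 1))²*(-55 - ⅙*10) = ((26/25)/3)²*(-55 - 5/3) = ((⅓)*(26/25))²*(-170/3) = (26/75)²*(-170/3) = (676/5625)*(-170/3) = -22984/3375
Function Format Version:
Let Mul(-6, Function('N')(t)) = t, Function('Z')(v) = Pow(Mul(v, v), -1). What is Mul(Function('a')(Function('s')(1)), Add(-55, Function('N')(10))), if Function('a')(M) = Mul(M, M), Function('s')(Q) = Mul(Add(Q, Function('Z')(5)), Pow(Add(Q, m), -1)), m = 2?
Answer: Rational(-22984, 3375) ≈ -6.8101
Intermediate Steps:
Function('Z')(v) = Pow(v, -2) (Function('Z')(v) = Pow(Pow(v, 2), -1) = Pow(v, -2))
Function('N')(t) = Mul(Rational(-1, 6), t)
Function('s')(Q) = Mul(Pow(Add(2, Q), -1), Add(Rational(1, 25), Q)) (Function('s')(Q) = Mul(Add(Q, Pow(5, -2)), Pow(Add(Q, 2), -1)) = Mul(Add(Q, Rational(1, 25)), Pow(Add(2, Q), -1)) = Mul(Add(Rational(1, 25), Q), Pow(Add(2, Q), -1)) = Mul(Pow(Add(2, Q), -1), Add(Rational(1, 25), Q)))
Function('a')(M) = Pow(M, 2)
Mul(Function('a')(Function('s')(1)), Add(-55, Function('N')(10))) = Mul(Pow(Mul(Pow(Add(2, 1), -1), Add(Rational(1, 25), 1)), 2), Add(-55, Mul(Rational(-1, 6), 10))) = Mul(Pow(Mul(Pow(3, -1), Rational(26, 25)), 2), Add(-55, Rational(-5, 3))) = Mul(Pow(Mul(Rational(1, 3), Rational(26, 25)), 2), Rational(-170, 3)) = Mul(Pow(Rational(26, 75), 2), Rational(-170, 3)) = Mul(Rational(676, 5625), Rational(-170, 3)) = Rational(-22984, 3375)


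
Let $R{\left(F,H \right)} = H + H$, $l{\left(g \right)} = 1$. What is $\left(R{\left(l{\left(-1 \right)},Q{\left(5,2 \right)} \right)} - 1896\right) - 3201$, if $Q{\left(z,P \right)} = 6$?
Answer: $-5085$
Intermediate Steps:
$R{\left(F,H \right)} = 2 H$
$\left(R{\left(l{\left(-1 \right)},Q{\left(5,2 \right)} \right)} - 1896\right) - 3201 = \left(2 \cdot 6 - 1896\right) - 3201 = \left(12 - 1896\right) - 3201 = -1884 - 3201 = -5085$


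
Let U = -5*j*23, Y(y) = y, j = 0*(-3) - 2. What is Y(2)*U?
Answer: 460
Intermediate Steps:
j = -2 (j = 0 - 2 = -2)
U = 230 (U = -5*(-2)*23 = 10*23 = 230)
Y(2)*U = 2*230 = 460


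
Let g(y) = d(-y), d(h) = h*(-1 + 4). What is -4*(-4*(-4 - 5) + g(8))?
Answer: -48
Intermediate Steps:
d(h) = 3*h (d(h) = h*3 = 3*h)
g(y) = -3*y (g(y) = 3*(-y) = -3*y)
-4*(-4*(-4 - 5) + g(8)) = -4*(-4*(-4 - 5) - 3*8) = -4*(-4*(-9) - 24) = -4*(36 - 24) = -4*12 = -48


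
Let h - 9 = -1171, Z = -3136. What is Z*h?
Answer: 3644032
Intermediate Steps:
h = -1162 (h = 9 - 1171 = -1162)
Z*h = -3136*(-1162) = 3644032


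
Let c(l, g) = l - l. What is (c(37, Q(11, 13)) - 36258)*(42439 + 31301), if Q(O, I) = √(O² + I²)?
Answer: -2673664920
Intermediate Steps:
Q(O, I) = √(I² + O²)
c(l, g) = 0
(c(37, Q(11, 13)) - 36258)*(42439 + 31301) = (0 - 36258)*(42439 + 31301) = -36258*73740 = -2673664920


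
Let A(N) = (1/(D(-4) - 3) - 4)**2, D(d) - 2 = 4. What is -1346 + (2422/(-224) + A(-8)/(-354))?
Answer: -34583405/25488 ≈ -1356.8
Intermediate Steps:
D(d) = 6 (D(d) = 2 + 4 = 6)
A(N) = 121/9 (A(N) = (1/(6 - 3) - 4)**2 = (1/3 - 4)**2 = (-11/3)**2 = 121/9)
-1346 + (2422/(-224) + A(-8)/(-354)) = -1346 + (2422/(-224) + (121/9)/(-354)) = -1346 + (2422*(-1/224) + (121/9)*(-1/354)) = -1346 + (-173/16 - 121/3186) = -1346 - 276557/25488 = -34583405/25488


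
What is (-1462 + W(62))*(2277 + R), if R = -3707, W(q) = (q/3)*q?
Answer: 775060/3 ≈ 2.5835e+5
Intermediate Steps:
W(q) = q²/3 (W(q) = (q*(⅓))*q = (q/3)*q = q²/3)
(-1462 + W(62))*(2277 + R) = (-1462 + (⅓)*62²)*(2277 - 3707) = (-1462 + (⅓)*3844)*(-1430) = (-1462 + 3844/3)*(-1430) = -542/3*(-1430) = 775060/3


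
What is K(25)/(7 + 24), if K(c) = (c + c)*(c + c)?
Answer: 2500/31 ≈ 80.645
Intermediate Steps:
K(c) = 4*c² (K(c) = (2*c)*(2*c) = 4*c²)
K(25)/(7 + 24) = (4*25²)/(7 + 24) = (4*625)/31 = (1/31)*2500 = 2500/31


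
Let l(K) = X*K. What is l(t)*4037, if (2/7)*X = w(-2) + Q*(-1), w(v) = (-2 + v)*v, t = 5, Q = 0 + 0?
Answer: 565180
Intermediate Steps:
Q = 0
w(v) = v*(-2 + v)
X = 28 (X = 7*(-2*(-2 - 2) + 0*(-1))/2 = 7*(-2*(-4) + 0)/2 = 7*(8 + 0)/2 = (7/2)*8 = 28)
l(K) = 28*K
l(t)*4037 = (28*5)*4037 = 140*4037 = 565180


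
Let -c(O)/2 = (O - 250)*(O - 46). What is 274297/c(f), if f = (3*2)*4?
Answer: -274297/9944 ≈ -27.584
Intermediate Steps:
f = 24 (f = 6*4 = 24)
c(O) = -2*(-250 + O)*(-46 + O) (c(O) = -2*(O - 250)*(O - 46) = -2*(-250 + O)*(-46 + O))
274297/c(f) = 274297/(-23000 - 2*24² + 592*24) = 274297/(-23000 - 2*576 + 14208) = 274297/(-23000 - 1152 + 14208) = 274297/(-9944) = 274297*(-1/9944) = -274297/9944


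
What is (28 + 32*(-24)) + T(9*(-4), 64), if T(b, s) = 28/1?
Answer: -712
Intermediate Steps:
T(b, s) = 28 (T(b, s) = 28*1 = 28)
(28 + 32*(-24)) + T(9*(-4), 64) = (28 + 32*(-24)) + 28 = (28 - 768) + 28 = -740 + 28 = -712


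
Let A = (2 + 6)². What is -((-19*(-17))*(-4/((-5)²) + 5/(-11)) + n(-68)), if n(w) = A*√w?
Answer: 54587/275 - 128*I*√17 ≈ 198.5 - 527.76*I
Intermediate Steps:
A = 64 (A = 8² = 64)
n(w) = 64*√w
-((-19*(-17))*(-4/((-5)²) + 5/(-11)) + n(-68)) = -((-19*(-17))*(-4/((-5)²) + 5/(-11)) + 64*√(-68)) = -(323*(-4/25 + 5*(-1/11)) + 64*(2*I*√17)) = -(323*(-4*1/25 - 5/11) + 128*I*√17) = -(323*(-4/25 - 5/11) + 128*I*√17) = -(323*(-169/275) + 128*I*√17) = -(-54587/275 + 128*I*√17) = 54587/275 - 128*I*√17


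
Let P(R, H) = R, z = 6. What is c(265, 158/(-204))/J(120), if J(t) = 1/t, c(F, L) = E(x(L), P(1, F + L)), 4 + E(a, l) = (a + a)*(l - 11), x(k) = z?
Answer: -14880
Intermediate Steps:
x(k) = 6
E(a, l) = -4 + 2*a*(-11 + l) (E(a, l) = -4 + (a + a)*(l - 11) = -4 + (2*a)*(-11 + l) = -4 + 2*a*(-11 + l))
c(F, L) = -124 (c(F, L) = -4 - 22*6 + 2*6*1 = -4 - 132 + 12 = -124)
c(265, 158/(-204))/J(120) = -124/(1/120) = -124/1/120 = -124*120 = -14880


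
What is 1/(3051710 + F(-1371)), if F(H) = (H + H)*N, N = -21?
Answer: 1/3109292 ≈ 3.2162e-7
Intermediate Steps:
F(H) = -42*H (F(H) = (H + H)*(-21) = (2*H)*(-21) = -42*H)
1/(3051710 + F(-1371)) = 1/(3051710 - 42*(-1371)) = 1/(3051710 + 57582) = 1/3109292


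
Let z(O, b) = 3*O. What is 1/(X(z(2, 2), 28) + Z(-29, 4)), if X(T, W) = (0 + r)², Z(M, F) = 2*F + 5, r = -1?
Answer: 1/14 ≈ 0.071429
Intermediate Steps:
Z(M, F) = 5 + 2*F
X(T, W) = 1 (X(T, W) = (0 - 1)² = (-1)² = 1)
1/(X(z(2, 2), 28) + Z(-29, 4)) = 1/(1 + (5 + 2*4)) = 1/(1 + (5 + 8)) = 1/(1 + 13) = 1/14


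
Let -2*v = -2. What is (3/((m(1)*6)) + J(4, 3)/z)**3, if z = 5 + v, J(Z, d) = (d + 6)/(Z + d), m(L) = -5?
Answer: 64/42875 ≈ 0.0014927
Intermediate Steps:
v = 1 (v = -1/2*(-2) = 1)
J(Z, d) = (6 + d)/(Z + d)
z = 6 (z = 5 + 1 = 6)
(3/((m(1)*6)) + J(4, 3)/z)**3 = (3/((-5*6)) + ((6 + 3)/(4 + 3))/6)**3 = (3/(-30) + (9/7)*(1/6))**3 = (3*(-1/30) + ((1/7)*9)*(1/6))**3 = (-1/10 + (9/7)*(1/6))**3 = (-1/10 + 3/14)**3 = (4/35)**3 = 64/42875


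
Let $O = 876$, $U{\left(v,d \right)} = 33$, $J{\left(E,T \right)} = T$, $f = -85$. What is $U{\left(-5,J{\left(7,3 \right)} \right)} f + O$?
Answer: $-1929$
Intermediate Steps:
$U{\left(-5,J{\left(7,3 \right)} \right)} f + O = 33 \left(-85\right) + 876 = -2805 + 876 = -1929$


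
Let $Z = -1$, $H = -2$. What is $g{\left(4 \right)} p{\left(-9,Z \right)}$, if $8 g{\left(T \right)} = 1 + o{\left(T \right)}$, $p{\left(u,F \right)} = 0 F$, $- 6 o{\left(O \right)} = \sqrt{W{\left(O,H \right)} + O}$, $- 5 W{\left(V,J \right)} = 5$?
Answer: $0$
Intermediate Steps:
$W{\left(V,J \right)} = -1$ ($W{\left(V,J \right)} = \left(- \frac{1}{5}\right) 5 = -1$)
$o{\left(O \right)} = - \frac{\sqrt{-1 + O}}{6}$
$p{\left(u,F \right)} = 0$
$g{\left(T \right)} = \frac{1}{8} - \frac{\sqrt{-1 + T}}{48}$ ($g{\left(T \right)} = \frac{1 - \frac{\sqrt{-1 + T}}{6}}{8} = \frac{1}{8} - \frac{\sqrt{-1 + T}}{48}$)
$g{\left(4 \right)} p{\left(-9,Z \right)} = \left(\frac{1}{8} - \frac{\sqrt{-1 + 4}}{48}\right) 0 = \left(\frac{1}{8} - \frac{\sqrt{3}}{48}\right) 0 = 0$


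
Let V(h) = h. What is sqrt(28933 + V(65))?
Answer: 9*sqrt(358) ≈ 170.29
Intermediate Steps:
sqrt(28933 + V(65)) = sqrt(28933 + 65) = sqrt(28998) = 9*sqrt(358)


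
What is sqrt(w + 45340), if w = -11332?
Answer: 2*sqrt(8502) ≈ 184.41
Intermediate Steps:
sqrt(w + 45340) = sqrt(-11332 + 45340) = sqrt(34008) = 2*sqrt(8502)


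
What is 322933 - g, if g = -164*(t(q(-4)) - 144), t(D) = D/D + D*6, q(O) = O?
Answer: 295545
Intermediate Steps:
t(D) = 1 + 6*D
g = 27388 (g = -164*((1 + 6*(-4)) - 144) = -164*((1 - 24) - 144) = -164*(-23 - 144) = -164*(-167) = 27388)
322933 - g = 322933 - 1*27388 = 322933 - 27388 = 295545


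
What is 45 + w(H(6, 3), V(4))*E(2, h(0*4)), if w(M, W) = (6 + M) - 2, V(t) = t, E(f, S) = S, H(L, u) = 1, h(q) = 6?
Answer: 75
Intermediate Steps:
w(M, W) = 4 + M
45 + w(H(6, 3), V(4))*E(2, h(0*4)) = 45 + (4 + 1)*6 = 45 + 5*6 = 45 + 30 = 75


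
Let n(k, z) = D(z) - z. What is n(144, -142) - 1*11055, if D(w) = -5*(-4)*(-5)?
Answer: -11013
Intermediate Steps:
D(w) = -100 (D(w) = 20*(-5) = -100)
n(k, z) = -100 - z
n(144, -142) - 1*11055 = (-100 - 1*(-142)) - 1*11055 = (-100 + 142) - 11055 = 42 - 11055 = -11013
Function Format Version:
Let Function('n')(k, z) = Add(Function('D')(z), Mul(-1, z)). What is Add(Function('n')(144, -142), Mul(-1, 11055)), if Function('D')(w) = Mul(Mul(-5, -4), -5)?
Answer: -11013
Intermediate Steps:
Function('D')(w) = -100 (Function('D')(w) = Mul(20, -5) = -100)
Function('n')(k, z) = Add(-100, Mul(-1, z))
Add(Function('n')(144, -142), Mul(-1, 11055)) = Add(Add(-100, Mul(-1, -142)), Mul(-1, 11055)) = Add(Add(-100, 142), -11055) = Add(42, -11055) = -11013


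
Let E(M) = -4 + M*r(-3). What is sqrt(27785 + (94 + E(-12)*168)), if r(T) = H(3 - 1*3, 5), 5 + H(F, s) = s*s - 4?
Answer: 3*I*sqrt(561) ≈ 71.056*I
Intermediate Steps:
H(F, s) = -9 + s**2 (H(F, s) = -5 + (s*s - 4) = -5 + (s**2 - 4) = -5 + (-4 + s**2) = -9 + s**2)
r(T) = 16 (r(T) = -9 + 5**2 = -9 + 25 = 16)
E(M) = -4 + 16*M (E(M) = -4 + M*16 = -4 + 16*M)
sqrt(27785 + (94 + E(-12)*168)) = sqrt(27785 + (94 + (-4 + 16*(-12))*168)) = sqrt(27785 + (94 + (-4 - 192)*168)) = sqrt(27785 + (94 - 196*168)) = sqrt(27785 + (94 - 32928)) = sqrt(27785 - 32834) = sqrt(-5049) = 3*I*sqrt(561)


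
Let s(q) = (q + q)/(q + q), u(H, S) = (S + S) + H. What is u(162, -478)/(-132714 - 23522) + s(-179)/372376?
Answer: 73955695/14544634184 ≈ 0.0050847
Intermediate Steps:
u(H, S) = H + 2*S (u(H, S) = 2*S + H = H + 2*S)
s(q) = 1 (s(q) = (2*q)/((2*q)) = (2*q)*(1/(2*q)) = 1)
u(162, -478)/(-132714 - 23522) + s(-179)/372376 = (162 + 2*(-478))/(-132714 - 23522) + 1/372376 = (162 - 956)/(-156236) + 1*(1/372376) = -794*(-1/156236) + 1/372376 = 397/78118 + 1/372376 = 73955695/14544634184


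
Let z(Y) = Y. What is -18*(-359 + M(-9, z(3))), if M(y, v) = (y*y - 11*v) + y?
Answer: 5760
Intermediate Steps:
M(y, v) = y + y² - 11*v (M(y, v) = (y² - 11*v) + y = y + y² - 11*v)
-18*(-359 + M(-9, z(3))) = -18*(-359 + (-9 + (-9)² - 11*3)) = -18*(-359 + (-9 + 81 - 33)) = -18*(-359 + 39) = -18*(-320) = 5760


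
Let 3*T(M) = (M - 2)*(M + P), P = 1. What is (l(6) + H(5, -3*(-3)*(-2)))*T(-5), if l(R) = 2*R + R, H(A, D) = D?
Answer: 0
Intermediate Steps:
l(R) = 3*R
T(M) = (1 + M)*(-2 + M)/3 (T(M) = ((M - 2)*(M + 1))/3 = ((-2 + M)*(1 + M))/3 = ((1 + M)*(-2 + M))/3 = (1 + M)*(-2 + M)/3)
(l(6) + H(5, -3*(-3)*(-2)))*T(-5) = (3*6 - 3*(-3)*(-2))*(-⅔ - ⅓*(-5) + (⅓)*(-5)²) = (18 + 9*(-2))*(-⅔ + 5/3 + (⅓)*25) = (18 - 18)*(-⅔ + 5/3 + 25/3) = 0*(28/3) = 0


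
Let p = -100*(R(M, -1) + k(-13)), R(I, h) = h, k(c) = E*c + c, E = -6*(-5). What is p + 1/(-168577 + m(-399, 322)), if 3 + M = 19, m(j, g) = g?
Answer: 6797501999/168255 ≈ 40400.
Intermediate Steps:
E = 30
M = 16 (M = -3 + 19 = 16)
k(c) = 31*c (k(c) = 30*c + c = 31*c)
p = 40400 (p = -100*(-1 + 31*(-13)) = -100*(-1 - 403) = -100*(-404) = 40400)
p + 1/(-168577 + m(-399, 322)) = 40400 + 1/(-168577 + 322) = 40400 + 1/(-168255) = 40400 - 1/168255 = 6797501999/168255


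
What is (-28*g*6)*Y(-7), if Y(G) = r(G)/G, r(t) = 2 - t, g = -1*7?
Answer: -1512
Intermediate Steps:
g = -7
Y(G) = (2 - G)/G
(-28*g*6)*Y(-7) = (-(-196)*6)*((2 - 1*(-7))/(-7)) = (-28*(-42))*(-(2 + 7)/7) = 1176*(-1/7*9) = 1176*(-9/7) = -1512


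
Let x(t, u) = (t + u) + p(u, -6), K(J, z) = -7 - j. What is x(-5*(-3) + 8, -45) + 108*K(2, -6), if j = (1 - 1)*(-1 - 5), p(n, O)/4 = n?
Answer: -958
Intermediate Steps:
p(n, O) = 4*n
j = 0 (j = 0*(-6) = 0)
K(J, z) = -7 (K(J, z) = -7 - 1*0 = -7 + 0 = -7)
x(t, u) = t + 5*u (x(t, u) = (t + u) + 4*u = t + 5*u)
x(-5*(-3) + 8, -45) + 108*K(2, -6) = ((-5*(-3) + 8) + 5*(-45)) + 108*(-7) = ((15 + 8) - 225) - 756 = (23 - 225) - 756 = -202 - 756 = -958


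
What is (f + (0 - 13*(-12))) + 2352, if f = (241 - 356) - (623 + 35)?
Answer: 1735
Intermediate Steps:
f = -773 (f = -115 - 1*658 = -115 - 658 = -773)
(f + (0 - 13*(-12))) + 2352 = (-773 + (0 - 13*(-12))) + 2352 = (-773 + (0 + 156)) + 2352 = (-773 + 156) + 2352 = -617 + 2352 = 1735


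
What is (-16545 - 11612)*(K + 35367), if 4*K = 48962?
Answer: -2680968755/2 ≈ -1.3405e+9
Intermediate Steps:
K = 24481/2 (K = (¼)*48962 = 24481/2 ≈ 12241.)
(-16545 - 11612)*(K + 35367) = (-16545 - 11612)*(24481/2 + 35367) = -28157*95215/2 = -2680968755/2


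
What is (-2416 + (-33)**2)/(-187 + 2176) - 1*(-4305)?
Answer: 8561318/1989 ≈ 4304.3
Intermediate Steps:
(-2416 + (-33)**2)/(-187 + 2176) - 1*(-4305) = (-2416 + 1089)/1989 + 4305 = -1327*1/1989 + 4305 = -1327/1989 + 4305 = 8561318/1989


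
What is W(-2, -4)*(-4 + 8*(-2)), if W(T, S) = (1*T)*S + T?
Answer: -120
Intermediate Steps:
W(T, S) = T + S*T (W(T, S) = T*S + T = S*T + T = T + S*T)
W(-2, -4)*(-4 + 8*(-2)) = (-2*(1 - 4))*(-4 + 8*(-2)) = (-2*(-3))*(-4 - 16) = 6*(-20) = -120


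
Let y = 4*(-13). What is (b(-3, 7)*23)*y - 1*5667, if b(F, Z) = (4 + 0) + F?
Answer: -6863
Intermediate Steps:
y = -52
b(F, Z) = 4 + F
(b(-3, 7)*23)*y - 1*5667 = ((4 - 3)*23)*(-52) - 1*5667 = (1*23)*(-52) - 5667 = 23*(-52) - 5667 = -1196 - 5667 = -6863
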